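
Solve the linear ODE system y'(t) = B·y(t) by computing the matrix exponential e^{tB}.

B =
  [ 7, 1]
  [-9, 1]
e^{tB} =
  [3*t*exp(4*t) + exp(4*t), t*exp(4*t)]
  [-9*t*exp(4*t), -3*t*exp(4*t) + exp(4*t)]

Strategy: write B = P · J · P⁻¹ where J is a Jordan canonical form, so e^{tB} = P · e^{tJ} · P⁻¹, and e^{tJ} can be computed block-by-block.

B has Jordan form
J =
  [4, 1]
  [0, 4]
(up to reordering of blocks).

Per-block formulas:
  For a 2×2 Jordan block J_2(4): exp(t · J_2(4)) = e^(4t)·(I + t·N), where N is the 2×2 nilpotent shift.

After assembling e^{tJ} and conjugating by P, we get:

e^{tB} =
  [3*t*exp(4*t) + exp(4*t), t*exp(4*t)]
  [-9*t*exp(4*t), -3*t*exp(4*t) + exp(4*t)]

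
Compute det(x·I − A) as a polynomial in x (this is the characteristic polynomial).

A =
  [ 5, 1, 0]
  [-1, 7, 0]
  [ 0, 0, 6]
x^3 - 18*x^2 + 108*x - 216

Expanding det(x·I − A) (e.g. by cofactor expansion or by noting that A is similar to its Jordan form J, which has the same characteristic polynomial as A) gives
  χ_A(x) = x^3 - 18*x^2 + 108*x - 216
which factors as (x - 6)^3. The eigenvalues (with algebraic multiplicities) are λ = 6 with multiplicity 3.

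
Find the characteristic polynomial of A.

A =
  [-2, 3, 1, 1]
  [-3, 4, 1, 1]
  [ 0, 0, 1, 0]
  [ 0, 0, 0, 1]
x^4 - 4*x^3 + 6*x^2 - 4*x + 1

Expanding det(x·I − A) (e.g. by cofactor expansion or by noting that A is similar to its Jordan form J, which has the same characteristic polynomial as A) gives
  χ_A(x) = x^4 - 4*x^3 + 6*x^2 - 4*x + 1
which factors as (x - 1)^4. The eigenvalues (with algebraic multiplicities) are λ = 1 with multiplicity 4.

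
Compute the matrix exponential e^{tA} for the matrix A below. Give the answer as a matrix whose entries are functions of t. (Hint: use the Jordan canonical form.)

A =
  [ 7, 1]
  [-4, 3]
e^{tA} =
  [2*t*exp(5*t) + exp(5*t), t*exp(5*t)]
  [-4*t*exp(5*t), -2*t*exp(5*t) + exp(5*t)]

Strategy: write A = P · J · P⁻¹ where J is a Jordan canonical form, so e^{tA} = P · e^{tJ} · P⁻¹, and e^{tJ} can be computed block-by-block.

A has Jordan form
J =
  [5, 1]
  [0, 5]
(up to reordering of blocks).

Per-block formulas:
  For a 2×2 Jordan block J_2(5): exp(t · J_2(5)) = e^(5t)·(I + t·N), where N is the 2×2 nilpotent shift.

After assembling e^{tJ} and conjugating by P, we get:

e^{tA} =
  [2*t*exp(5*t) + exp(5*t), t*exp(5*t)]
  [-4*t*exp(5*t), -2*t*exp(5*t) + exp(5*t)]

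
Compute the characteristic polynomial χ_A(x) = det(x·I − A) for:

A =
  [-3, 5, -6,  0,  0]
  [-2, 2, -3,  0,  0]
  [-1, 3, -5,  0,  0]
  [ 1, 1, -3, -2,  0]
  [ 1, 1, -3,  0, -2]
x^5 + 10*x^4 + 40*x^3 + 80*x^2 + 80*x + 32

Expanding det(x·I − A) (e.g. by cofactor expansion or by noting that A is similar to its Jordan form J, which has the same characteristic polynomial as A) gives
  χ_A(x) = x^5 + 10*x^4 + 40*x^3 + 80*x^2 + 80*x + 32
which factors as (x + 2)^5. The eigenvalues (with algebraic multiplicities) are λ = -2 with multiplicity 5.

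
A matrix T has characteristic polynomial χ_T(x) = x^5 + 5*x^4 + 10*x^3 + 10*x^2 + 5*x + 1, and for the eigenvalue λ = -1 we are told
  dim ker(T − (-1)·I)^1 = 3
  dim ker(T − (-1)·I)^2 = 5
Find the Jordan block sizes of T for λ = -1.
Block sizes for λ = -1: [2, 2, 1]

From the dimensions of kernels of powers, the number of Jordan blocks of size at least j is d_j − d_{j−1} where d_j = dim ker(N^j) (with d_0 = 0). Computing the differences gives [3, 2].
The number of blocks of size exactly k is (#blocks of size ≥ k) − (#blocks of size ≥ k + 1), so the partition is: 1 block(s) of size 1, 2 block(s) of size 2.
In nonincreasing order the block sizes are [2, 2, 1].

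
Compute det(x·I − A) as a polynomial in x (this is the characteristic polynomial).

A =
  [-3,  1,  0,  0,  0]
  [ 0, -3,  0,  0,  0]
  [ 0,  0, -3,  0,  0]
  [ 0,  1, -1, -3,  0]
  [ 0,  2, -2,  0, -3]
x^5 + 15*x^4 + 90*x^3 + 270*x^2 + 405*x + 243

Expanding det(x·I − A) (e.g. by cofactor expansion or by noting that A is similar to its Jordan form J, which has the same characteristic polynomial as A) gives
  χ_A(x) = x^5 + 15*x^4 + 90*x^3 + 270*x^2 + 405*x + 243
which factors as (x + 3)^5. The eigenvalues (with algebraic multiplicities) are λ = -3 with multiplicity 5.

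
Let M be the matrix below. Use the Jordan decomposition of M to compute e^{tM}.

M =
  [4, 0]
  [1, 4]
e^{tM} =
  [exp(4*t), 0]
  [t*exp(4*t), exp(4*t)]

Strategy: write M = P · J · P⁻¹ where J is a Jordan canonical form, so e^{tM} = P · e^{tJ} · P⁻¹, and e^{tJ} can be computed block-by-block.

M has Jordan form
J =
  [4, 1]
  [0, 4]
(up to reordering of blocks).

Per-block formulas:
  For a 2×2 Jordan block J_2(4): exp(t · J_2(4)) = e^(4t)·(I + t·N), where N is the 2×2 nilpotent shift.

After assembling e^{tJ} and conjugating by P, we get:

e^{tM} =
  [exp(4*t), 0]
  [t*exp(4*t), exp(4*t)]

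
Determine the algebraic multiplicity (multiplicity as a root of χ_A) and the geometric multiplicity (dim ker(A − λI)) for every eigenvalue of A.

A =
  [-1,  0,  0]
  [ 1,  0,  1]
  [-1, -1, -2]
λ = -1: alg = 3, geom = 2

Step 1 — factor the characteristic polynomial to read off the algebraic multiplicities:
  χ_A(x) = (x + 1)^3

Step 2 — compute geometric multiplicities via the rank-nullity identity g(λ) = n − rank(A − λI):
  rank(A − (-1)·I) = 1, so dim ker(A − (-1)·I) = n − 1 = 2

Summary:
  λ = -1: algebraic multiplicity = 3, geometric multiplicity = 2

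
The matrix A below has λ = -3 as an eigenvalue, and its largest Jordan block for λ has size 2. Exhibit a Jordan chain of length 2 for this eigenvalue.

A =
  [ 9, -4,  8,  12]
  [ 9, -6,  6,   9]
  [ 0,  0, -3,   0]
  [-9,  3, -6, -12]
A Jordan chain for λ = -3 of length 2:
v_1 = (12, 9, 0, -9)ᵀ
v_2 = (1, 0, 0, 0)ᵀ

Let N = A − (-3)·I. We want v_2 with N^2 v_2 = 0 but N^1 v_2 ≠ 0; then v_{j-1} := N · v_j for j = 2, …, 2.

Pick v_2 = (1, 0, 0, 0)ᵀ.
Then v_1 = N · v_2 = (12, 9, 0, -9)ᵀ.

Sanity check: (A − (-3)·I) v_1 = (0, 0, 0, 0)ᵀ = 0. ✓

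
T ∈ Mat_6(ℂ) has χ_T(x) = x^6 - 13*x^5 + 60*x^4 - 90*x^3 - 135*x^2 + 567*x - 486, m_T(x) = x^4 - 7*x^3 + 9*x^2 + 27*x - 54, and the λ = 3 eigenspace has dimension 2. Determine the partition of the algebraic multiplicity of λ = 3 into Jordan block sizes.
Block sizes for λ = 3: [3, 2]

Step 1 — from the characteristic polynomial, algebraic multiplicity of λ = 3 is 5. From dim ker(T − (3)·I) = 2, there are exactly 2 Jordan blocks for λ = 3.
Step 2 — from the minimal polynomial, the factor (x − 3)^3 tells us the largest block for λ = 3 has size 3.
Step 3 — with total size 5, 2 blocks, and largest block 3, the block sizes (in nonincreasing order) are [3, 2].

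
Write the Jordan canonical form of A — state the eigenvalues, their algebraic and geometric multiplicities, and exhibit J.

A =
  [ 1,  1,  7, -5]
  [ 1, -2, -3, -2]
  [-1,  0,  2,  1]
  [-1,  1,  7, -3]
J_2(-3) ⊕ J_2(2)

The characteristic polynomial is
  det(x·I − A) = x^4 + 2*x^3 - 11*x^2 - 12*x + 36 = (x - 2)^2*(x + 3)^2

Eigenvalues and multiplicities (the geometric multiplicity of λ is n − rank(A − λI), which equals the number of Jordan blocks for λ):
  λ = -3: algebraic multiplicity = 2, geometric multiplicity = 1
  λ = 2: algebraic multiplicity = 2, geometric multiplicity = 1

Determining the block sizes for each eigenvalue:
  λ = -3: one block (gm = 1), so the single block has size am = 2 → block sizes [2]
  λ = 2: one block (gm = 1), so the single block has size am = 2 → block sizes [2]

Assembling the blocks gives a Jordan form
J =
  [-3,  1, 0, 0]
  [ 0, -3, 0, 0]
  [ 0,  0, 2, 1]
  [ 0,  0, 0, 2]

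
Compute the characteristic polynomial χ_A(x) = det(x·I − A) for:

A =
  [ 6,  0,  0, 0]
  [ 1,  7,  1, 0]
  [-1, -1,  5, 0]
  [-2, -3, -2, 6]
x^4 - 24*x^3 + 216*x^2 - 864*x + 1296

Expanding det(x·I − A) (e.g. by cofactor expansion or by noting that A is similar to its Jordan form J, which has the same characteristic polynomial as A) gives
  χ_A(x) = x^4 - 24*x^3 + 216*x^2 - 864*x + 1296
which factors as (x - 6)^4. The eigenvalues (with algebraic multiplicities) are λ = 6 with multiplicity 4.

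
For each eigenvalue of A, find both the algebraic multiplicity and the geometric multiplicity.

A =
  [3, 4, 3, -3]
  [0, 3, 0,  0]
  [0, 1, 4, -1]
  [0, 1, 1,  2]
λ = 3: alg = 4, geom = 2

Step 1 — factor the characteristic polynomial to read off the algebraic multiplicities:
  χ_A(x) = (x - 3)^4

Step 2 — compute geometric multiplicities via the rank-nullity identity g(λ) = n − rank(A − λI):
  rank(A − (3)·I) = 2, so dim ker(A − (3)·I) = n − 2 = 2

Summary:
  λ = 3: algebraic multiplicity = 4, geometric multiplicity = 2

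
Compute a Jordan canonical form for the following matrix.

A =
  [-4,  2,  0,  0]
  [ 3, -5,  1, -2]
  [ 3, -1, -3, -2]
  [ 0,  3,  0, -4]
J_3(-4) ⊕ J_1(-4)

The characteristic polynomial is
  det(x·I − A) = x^4 + 16*x^3 + 96*x^2 + 256*x + 256 = (x + 4)^4

Eigenvalues and multiplicities (the geometric multiplicity of λ is n − rank(A − λI), which equals the number of Jordan blocks for λ):
  λ = -4: algebraic multiplicity = 4, geometric multiplicity = 2

Determining the block sizes for each eigenvalue:
  λ = -4: with am = 4 and gm = 2, the partition is not yet determined (e.g. several partitions of 4 into 2 parts exist). Let N = A − (-4)·I. Computing rank(N^1) = 2, rank(N^2) = 1, rank(N^3) = 0; the number of blocks of size ≥ j is rank(N^{j−1}) − rank(N^j), giving [2, 1, 1]. So we have 1 block(s) of size 3, 1 block(s) of size 1 → block sizes [3, 1]

Assembling the blocks gives a Jordan form
J =
  [-4,  1,  0,  0]
  [ 0, -4,  1,  0]
  [ 0,  0, -4,  0]
  [ 0,  0,  0, -4]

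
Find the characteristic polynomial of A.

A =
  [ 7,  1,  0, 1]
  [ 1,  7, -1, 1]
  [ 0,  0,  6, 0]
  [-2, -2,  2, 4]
x^4 - 24*x^3 + 216*x^2 - 864*x + 1296

Expanding det(x·I − A) (e.g. by cofactor expansion or by noting that A is similar to its Jordan form J, which has the same characteristic polynomial as A) gives
  χ_A(x) = x^4 - 24*x^3 + 216*x^2 - 864*x + 1296
which factors as (x - 6)^4. The eigenvalues (with algebraic multiplicities) are λ = 6 with multiplicity 4.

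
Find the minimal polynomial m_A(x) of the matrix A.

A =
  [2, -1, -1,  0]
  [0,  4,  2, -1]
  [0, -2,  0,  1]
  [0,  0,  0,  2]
x^2 - 4*x + 4

The characteristic polynomial is χ_A(x) = (x - 2)^4, so the eigenvalues are known. The minimal polynomial is
  m_A(x) = Π_λ (x − λ)^{k_λ}
where k_λ is the size of the *largest* Jordan block for λ (equivalently, the smallest k with (A − λI)^k v = 0 for every generalised eigenvector v of λ).

  λ = 2: largest Jordan block has size 2, contributing (x − 2)^2

So m_A(x) = (x - 2)^2 = x^2 - 4*x + 4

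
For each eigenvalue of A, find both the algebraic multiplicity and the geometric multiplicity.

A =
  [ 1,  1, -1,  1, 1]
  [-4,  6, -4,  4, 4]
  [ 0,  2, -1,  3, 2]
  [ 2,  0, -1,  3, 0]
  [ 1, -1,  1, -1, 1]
λ = 2: alg = 5, geom = 3

Step 1 — factor the characteristic polynomial to read off the algebraic multiplicities:
  χ_A(x) = (x - 2)^5

Step 2 — compute geometric multiplicities via the rank-nullity identity g(λ) = n − rank(A − λI):
  rank(A − (2)·I) = 2, so dim ker(A − (2)·I) = n − 2 = 3

Summary:
  λ = 2: algebraic multiplicity = 5, geometric multiplicity = 3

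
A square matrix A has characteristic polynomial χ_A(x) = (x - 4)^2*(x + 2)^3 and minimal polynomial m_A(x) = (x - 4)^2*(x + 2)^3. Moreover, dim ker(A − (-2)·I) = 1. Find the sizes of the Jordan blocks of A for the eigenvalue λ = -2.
Block sizes for λ = -2: [3]

Step 1 — from the characteristic polynomial, algebraic multiplicity of λ = -2 is 3. From dim ker(A − (-2)·I) = 1, there are exactly 1 Jordan blocks for λ = -2.
Step 2 — from the minimal polynomial, the factor (x + 2)^3 tells us the largest block for λ = -2 has size 3.
Step 3 — with total size 3, 1 blocks, and largest block 3, the block sizes (in nonincreasing order) are [3].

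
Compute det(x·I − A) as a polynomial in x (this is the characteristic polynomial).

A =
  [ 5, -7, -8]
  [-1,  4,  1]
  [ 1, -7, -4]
x^3 - 5*x^2 - 8*x + 48

Expanding det(x·I − A) (e.g. by cofactor expansion or by noting that A is similar to its Jordan form J, which has the same characteristic polynomial as A) gives
  χ_A(x) = x^3 - 5*x^2 - 8*x + 48
which factors as (x - 4)^2*(x + 3). The eigenvalues (with algebraic multiplicities) are λ = -3 with multiplicity 1, λ = 4 with multiplicity 2.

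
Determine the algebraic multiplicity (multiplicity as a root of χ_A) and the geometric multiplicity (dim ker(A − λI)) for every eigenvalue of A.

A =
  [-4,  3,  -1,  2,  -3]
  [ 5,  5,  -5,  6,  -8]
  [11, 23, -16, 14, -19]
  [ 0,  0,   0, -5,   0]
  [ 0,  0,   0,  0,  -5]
λ = -5: alg = 5, geom = 3

Step 1 — factor the characteristic polynomial to read off the algebraic multiplicities:
  χ_A(x) = (x + 5)^5

Step 2 — compute geometric multiplicities via the rank-nullity identity g(λ) = n − rank(A − λI):
  rank(A − (-5)·I) = 2, so dim ker(A − (-5)·I) = n − 2 = 3

Summary:
  λ = -5: algebraic multiplicity = 5, geometric multiplicity = 3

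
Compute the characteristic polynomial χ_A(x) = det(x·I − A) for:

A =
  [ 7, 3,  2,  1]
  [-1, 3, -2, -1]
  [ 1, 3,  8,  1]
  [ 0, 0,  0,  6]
x^4 - 24*x^3 + 216*x^2 - 864*x + 1296

Expanding det(x·I − A) (e.g. by cofactor expansion or by noting that A is similar to its Jordan form J, which has the same characteristic polynomial as A) gives
  χ_A(x) = x^4 - 24*x^3 + 216*x^2 - 864*x + 1296
which factors as (x - 6)^4. The eigenvalues (with algebraic multiplicities) are λ = 6 with multiplicity 4.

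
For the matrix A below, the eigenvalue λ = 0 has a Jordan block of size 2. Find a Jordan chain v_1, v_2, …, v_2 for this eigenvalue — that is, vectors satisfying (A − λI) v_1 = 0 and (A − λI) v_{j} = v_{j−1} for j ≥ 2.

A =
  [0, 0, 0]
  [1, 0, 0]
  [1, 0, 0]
A Jordan chain for λ = 0 of length 2:
v_1 = (0, 1, 1)ᵀ
v_2 = (1, 0, 0)ᵀ

Let N = A − (0)·I. We want v_2 with N^2 v_2 = 0 but N^1 v_2 ≠ 0; then v_{j-1} := N · v_j for j = 2, …, 2.

Pick v_2 = (1, 0, 0)ᵀ.
Then v_1 = N · v_2 = (0, 1, 1)ᵀ.

Sanity check: (A − (0)·I) v_1 = (0, 0, 0)ᵀ = 0. ✓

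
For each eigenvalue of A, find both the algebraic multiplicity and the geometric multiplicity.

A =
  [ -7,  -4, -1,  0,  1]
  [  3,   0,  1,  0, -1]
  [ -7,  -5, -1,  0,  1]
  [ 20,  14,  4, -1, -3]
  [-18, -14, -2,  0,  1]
λ = -4: alg = 1, geom = 1; λ = -1: alg = 4, geom = 2

Step 1 — factor the characteristic polynomial to read off the algebraic multiplicities:
  χ_A(x) = (x + 1)^4*(x + 4)

Step 2 — compute geometric multiplicities via the rank-nullity identity g(λ) = n − rank(A − λI):
  rank(A − (-4)·I) = 4, so dim ker(A − (-4)·I) = n − 4 = 1
  rank(A − (-1)·I) = 3, so dim ker(A − (-1)·I) = n − 3 = 2

Summary:
  λ = -4: algebraic multiplicity = 1, geometric multiplicity = 1
  λ = -1: algebraic multiplicity = 4, geometric multiplicity = 2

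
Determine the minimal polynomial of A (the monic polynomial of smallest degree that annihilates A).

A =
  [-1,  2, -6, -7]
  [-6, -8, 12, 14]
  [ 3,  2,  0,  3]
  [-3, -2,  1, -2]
x^3 + 7*x^2 + 8*x - 16

The characteristic polynomial is χ_A(x) = (x - 1)*(x + 4)^3, so the eigenvalues are known. The minimal polynomial is
  m_A(x) = Π_λ (x − λ)^{k_λ}
where k_λ is the size of the *largest* Jordan block for λ (equivalently, the smallest k with (A − λI)^k v = 0 for every generalised eigenvector v of λ).

  λ = -4: largest Jordan block has size 2, contributing (x + 4)^2
  λ = 1: largest Jordan block has size 1, contributing (x − 1)

So m_A(x) = (x - 1)*(x + 4)^2 = x^3 + 7*x^2 + 8*x - 16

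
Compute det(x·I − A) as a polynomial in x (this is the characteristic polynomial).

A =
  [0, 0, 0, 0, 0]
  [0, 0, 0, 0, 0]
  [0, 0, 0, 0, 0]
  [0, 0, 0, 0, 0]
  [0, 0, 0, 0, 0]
x^5

Expanding det(x·I − A) (e.g. by cofactor expansion or by noting that A is similar to its Jordan form J, which has the same characteristic polynomial as A) gives
  χ_A(x) = x^5
which factors as x^5. The eigenvalues (with algebraic multiplicities) are λ = 0 with multiplicity 5.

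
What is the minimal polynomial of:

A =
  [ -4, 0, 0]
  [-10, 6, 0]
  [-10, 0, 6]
x^2 - 2*x - 24

The characteristic polynomial is χ_A(x) = (x - 6)^2*(x + 4), so the eigenvalues are known. The minimal polynomial is
  m_A(x) = Π_λ (x − λ)^{k_λ}
where k_λ is the size of the *largest* Jordan block for λ (equivalently, the smallest k with (A − λI)^k v = 0 for every generalised eigenvector v of λ).

  λ = -4: largest Jordan block has size 1, contributing (x + 4)
  λ = 6: largest Jordan block has size 1, contributing (x − 6)

So m_A(x) = (x - 6)*(x + 4) = x^2 - 2*x - 24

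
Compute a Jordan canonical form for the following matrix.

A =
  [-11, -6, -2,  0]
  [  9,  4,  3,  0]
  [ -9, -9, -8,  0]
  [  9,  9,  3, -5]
J_2(-5) ⊕ J_1(-5) ⊕ J_1(-5)

The characteristic polynomial is
  det(x·I − A) = x^4 + 20*x^3 + 150*x^2 + 500*x + 625 = (x + 5)^4

Eigenvalues and multiplicities (the geometric multiplicity of λ is n − rank(A − λI), which equals the number of Jordan blocks for λ):
  λ = -5: algebraic multiplicity = 4, geometric multiplicity = 3

Determining the block sizes for each eigenvalue:
  λ = -5: 3 blocks summing to 4 forces exactly one block of size 2 and the rest size 1 → block sizes [2, 1, 1]

Assembling the blocks gives a Jordan form
J =
  [-5,  1,  0,  0]
  [ 0, -5,  0,  0]
  [ 0,  0, -5,  0]
  [ 0,  0,  0, -5]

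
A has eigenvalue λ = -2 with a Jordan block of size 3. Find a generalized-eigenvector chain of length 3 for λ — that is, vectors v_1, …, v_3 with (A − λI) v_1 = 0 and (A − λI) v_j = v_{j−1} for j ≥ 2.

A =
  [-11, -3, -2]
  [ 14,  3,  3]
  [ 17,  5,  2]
A Jordan chain for λ = -2 of length 3:
v_1 = (5, -5, -15)ᵀ
v_2 = (-9, 14, 17)ᵀ
v_3 = (1, 0, 0)ᵀ

Let N = A − (-2)·I. We want v_3 with N^3 v_3 = 0 but N^2 v_3 ≠ 0; then v_{j-1} := N · v_j for j = 3, …, 2.

Pick v_3 = (1, 0, 0)ᵀ.
Then v_2 = N · v_3 = (-9, 14, 17)ᵀ.
Then v_1 = N · v_2 = (5, -5, -15)ᵀ.

Sanity check: (A − (-2)·I) v_1 = (0, 0, 0)ᵀ = 0. ✓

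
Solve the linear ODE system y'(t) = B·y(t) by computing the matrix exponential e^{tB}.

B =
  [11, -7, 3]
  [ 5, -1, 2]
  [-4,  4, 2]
e^{tB} =
  [t^2*exp(4*t) + 7*t*exp(4*t) + exp(4*t), -t^2*exp(4*t) - 7*t*exp(4*t), t^2*exp(4*t)/2 + 3*t*exp(4*t)]
  [t^2*exp(4*t) + 5*t*exp(4*t), -t^2*exp(4*t) - 5*t*exp(4*t) + exp(4*t), t^2*exp(4*t)/2 + 2*t*exp(4*t)]
  [-4*t*exp(4*t), 4*t*exp(4*t), -2*t*exp(4*t) + exp(4*t)]

Strategy: write B = P · J · P⁻¹ where J is a Jordan canonical form, so e^{tB} = P · e^{tJ} · P⁻¹, and e^{tJ} can be computed block-by-block.

B has Jordan form
J =
  [4, 1, 0]
  [0, 4, 1]
  [0, 0, 4]
(up to reordering of blocks).

Per-block formulas:
  For a 3×3 Jordan block J_3(4): exp(t · J_3(4)) = e^(4t)·(I + t·N + (t^2/2)·N^2), where N is the 3×3 nilpotent shift.

After assembling e^{tJ} and conjugating by P, we get:

e^{tB} =
  [t^2*exp(4*t) + 7*t*exp(4*t) + exp(4*t), -t^2*exp(4*t) - 7*t*exp(4*t), t^2*exp(4*t)/2 + 3*t*exp(4*t)]
  [t^2*exp(4*t) + 5*t*exp(4*t), -t^2*exp(4*t) - 5*t*exp(4*t) + exp(4*t), t^2*exp(4*t)/2 + 2*t*exp(4*t)]
  [-4*t*exp(4*t), 4*t*exp(4*t), -2*t*exp(4*t) + exp(4*t)]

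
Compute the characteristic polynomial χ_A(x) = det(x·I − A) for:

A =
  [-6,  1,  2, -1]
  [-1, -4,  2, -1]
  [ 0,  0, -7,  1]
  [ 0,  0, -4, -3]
x^4 + 20*x^3 + 150*x^2 + 500*x + 625

Expanding det(x·I − A) (e.g. by cofactor expansion or by noting that A is similar to its Jordan form J, which has the same characteristic polynomial as A) gives
  χ_A(x) = x^4 + 20*x^3 + 150*x^2 + 500*x + 625
which factors as (x + 5)^4. The eigenvalues (with algebraic multiplicities) are λ = -5 with multiplicity 4.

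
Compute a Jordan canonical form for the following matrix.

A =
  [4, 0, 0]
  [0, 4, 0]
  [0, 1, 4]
J_2(4) ⊕ J_1(4)

The characteristic polynomial is
  det(x·I − A) = x^3 - 12*x^2 + 48*x - 64 = (x - 4)^3

Eigenvalues and multiplicities (the geometric multiplicity of λ is n − rank(A − λI), which equals the number of Jordan blocks for λ):
  λ = 4: algebraic multiplicity = 3, geometric multiplicity = 2

Determining the block sizes for each eigenvalue:
  λ = 4: 2 blocks summing to 3 forces exactly one block of size 2 and the rest size 1 → block sizes [2, 1]

Assembling the blocks gives a Jordan form
J =
  [4, 1, 0]
  [0, 4, 0]
  [0, 0, 4]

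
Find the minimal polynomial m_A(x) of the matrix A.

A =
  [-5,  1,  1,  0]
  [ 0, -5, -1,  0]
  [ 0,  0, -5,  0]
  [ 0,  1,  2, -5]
x^3 + 15*x^2 + 75*x + 125

The characteristic polynomial is χ_A(x) = (x + 5)^4, so the eigenvalues are known. The minimal polynomial is
  m_A(x) = Π_λ (x − λ)^{k_λ}
where k_λ is the size of the *largest* Jordan block for λ (equivalently, the smallest k with (A − λI)^k v = 0 for every generalised eigenvector v of λ).

  λ = -5: largest Jordan block has size 3, contributing (x + 5)^3

So m_A(x) = (x + 5)^3 = x^3 + 15*x^2 + 75*x + 125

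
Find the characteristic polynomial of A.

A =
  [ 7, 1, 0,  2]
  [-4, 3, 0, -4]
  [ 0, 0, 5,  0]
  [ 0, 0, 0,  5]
x^4 - 20*x^3 + 150*x^2 - 500*x + 625

Expanding det(x·I − A) (e.g. by cofactor expansion or by noting that A is similar to its Jordan form J, which has the same characteristic polynomial as A) gives
  χ_A(x) = x^4 - 20*x^3 + 150*x^2 - 500*x + 625
which factors as (x - 5)^4. The eigenvalues (with algebraic multiplicities) are λ = 5 with multiplicity 4.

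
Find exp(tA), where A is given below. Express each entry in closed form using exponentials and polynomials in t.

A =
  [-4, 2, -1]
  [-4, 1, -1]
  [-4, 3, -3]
e^{tA} =
  [-2*t*exp(-2*t) + exp(-2*t), -t^2*exp(-2*t)/2 + 2*t*exp(-2*t), t^2*exp(-2*t)/2 - t*exp(-2*t)]
  [-4*t*exp(-2*t), -t^2*exp(-2*t) + 3*t*exp(-2*t) + exp(-2*t), t^2*exp(-2*t) - t*exp(-2*t)]
  [-4*t*exp(-2*t), -t^2*exp(-2*t) + 3*t*exp(-2*t), t^2*exp(-2*t) - t*exp(-2*t) + exp(-2*t)]

Strategy: write A = P · J · P⁻¹ where J is a Jordan canonical form, so e^{tA} = P · e^{tJ} · P⁻¹, and e^{tJ} can be computed block-by-block.

A has Jordan form
J =
  [-2,  1,  0]
  [ 0, -2,  1]
  [ 0,  0, -2]
(up to reordering of blocks).

Per-block formulas:
  For a 3×3 Jordan block J_3(-2): exp(t · J_3(-2)) = e^(-2t)·(I + t·N + (t^2/2)·N^2), where N is the 3×3 nilpotent shift.

After assembling e^{tJ} and conjugating by P, we get:

e^{tA} =
  [-2*t*exp(-2*t) + exp(-2*t), -t^2*exp(-2*t)/2 + 2*t*exp(-2*t), t^2*exp(-2*t)/2 - t*exp(-2*t)]
  [-4*t*exp(-2*t), -t^2*exp(-2*t) + 3*t*exp(-2*t) + exp(-2*t), t^2*exp(-2*t) - t*exp(-2*t)]
  [-4*t*exp(-2*t), -t^2*exp(-2*t) + 3*t*exp(-2*t), t^2*exp(-2*t) - t*exp(-2*t) + exp(-2*t)]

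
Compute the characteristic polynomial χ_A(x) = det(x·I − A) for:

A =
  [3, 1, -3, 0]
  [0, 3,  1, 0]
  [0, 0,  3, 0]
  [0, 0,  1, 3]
x^4 - 12*x^3 + 54*x^2 - 108*x + 81

Expanding det(x·I − A) (e.g. by cofactor expansion or by noting that A is similar to its Jordan form J, which has the same characteristic polynomial as A) gives
  χ_A(x) = x^4 - 12*x^3 + 54*x^2 - 108*x + 81
which factors as (x - 3)^4. The eigenvalues (with algebraic multiplicities) are λ = 3 with multiplicity 4.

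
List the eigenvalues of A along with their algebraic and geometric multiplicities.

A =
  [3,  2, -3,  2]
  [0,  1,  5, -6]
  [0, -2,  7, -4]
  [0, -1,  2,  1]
λ = 3: alg = 4, geom = 2

Step 1 — factor the characteristic polynomial to read off the algebraic multiplicities:
  χ_A(x) = (x - 3)^4

Step 2 — compute geometric multiplicities via the rank-nullity identity g(λ) = n − rank(A − λI):
  rank(A − (3)·I) = 2, so dim ker(A − (3)·I) = n − 2 = 2

Summary:
  λ = 3: algebraic multiplicity = 4, geometric multiplicity = 2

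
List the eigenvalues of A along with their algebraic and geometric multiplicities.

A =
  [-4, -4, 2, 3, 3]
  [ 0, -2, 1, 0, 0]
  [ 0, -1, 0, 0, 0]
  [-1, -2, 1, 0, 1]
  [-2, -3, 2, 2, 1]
λ = -1: alg = 5, geom = 2

Step 1 — factor the characteristic polynomial to read off the algebraic multiplicities:
  χ_A(x) = (x + 1)^5

Step 2 — compute geometric multiplicities via the rank-nullity identity g(λ) = n − rank(A − λI):
  rank(A − (-1)·I) = 3, so dim ker(A − (-1)·I) = n − 3 = 2

Summary:
  λ = -1: algebraic multiplicity = 5, geometric multiplicity = 2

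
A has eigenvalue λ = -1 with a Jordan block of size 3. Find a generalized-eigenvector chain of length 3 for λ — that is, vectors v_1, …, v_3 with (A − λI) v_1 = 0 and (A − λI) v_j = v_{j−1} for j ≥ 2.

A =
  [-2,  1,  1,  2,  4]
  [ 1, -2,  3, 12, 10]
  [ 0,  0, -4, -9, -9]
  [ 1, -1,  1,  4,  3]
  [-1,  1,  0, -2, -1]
A Jordan chain for λ = -1 of length 3:
v_1 = (1, 1, 0, 0, 0)ᵀ
v_2 = (1, 3, -3, 1, 0)ᵀ
v_3 = (0, 0, 1, 0, 0)ᵀ

Let N = A − (-1)·I. We want v_3 with N^3 v_3 = 0 but N^2 v_3 ≠ 0; then v_{j-1} := N · v_j for j = 3, …, 2.

Pick v_3 = (0, 0, 1, 0, 0)ᵀ.
Then v_2 = N · v_3 = (1, 3, -3, 1, 0)ᵀ.
Then v_1 = N · v_2 = (1, 1, 0, 0, 0)ᵀ.

Sanity check: (A − (-1)·I) v_1 = (0, 0, 0, 0, 0)ᵀ = 0. ✓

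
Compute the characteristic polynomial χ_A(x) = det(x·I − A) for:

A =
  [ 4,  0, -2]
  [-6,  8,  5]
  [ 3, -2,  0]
x^3 - 12*x^2 + 48*x - 64

Expanding det(x·I − A) (e.g. by cofactor expansion or by noting that A is similar to its Jordan form J, which has the same characteristic polynomial as A) gives
  χ_A(x) = x^3 - 12*x^2 + 48*x - 64
which factors as (x - 4)^3. The eigenvalues (with algebraic multiplicities) are λ = 4 with multiplicity 3.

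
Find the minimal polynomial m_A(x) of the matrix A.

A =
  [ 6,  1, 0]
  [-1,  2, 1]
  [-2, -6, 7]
x^3 - 15*x^2 + 75*x - 125

The characteristic polynomial is χ_A(x) = (x - 5)^3, so the eigenvalues are known. The minimal polynomial is
  m_A(x) = Π_λ (x − λ)^{k_λ}
where k_λ is the size of the *largest* Jordan block for λ (equivalently, the smallest k with (A − λI)^k v = 0 for every generalised eigenvector v of λ).

  λ = 5: largest Jordan block has size 3, contributing (x − 5)^3

So m_A(x) = (x - 5)^3 = x^3 - 15*x^2 + 75*x - 125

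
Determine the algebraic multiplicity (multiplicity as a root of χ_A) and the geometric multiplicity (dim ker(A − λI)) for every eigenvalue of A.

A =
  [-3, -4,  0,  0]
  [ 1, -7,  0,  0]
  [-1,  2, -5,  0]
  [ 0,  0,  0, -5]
λ = -5: alg = 4, geom = 3

Step 1 — factor the characteristic polynomial to read off the algebraic multiplicities:
  χ_A(x) = (x + 5)^4

Step 2 — compute geometric multiplicities via the rank-nullity identity g(λ) = n − rank(A − λI):
  rank(A − (-5)·I) = 1, so dim ker(A − (-5)·I) = n − 1 = 3

Summary:
  λ = -5: algebraic multiplicity = 4, geometric multiplicity = 3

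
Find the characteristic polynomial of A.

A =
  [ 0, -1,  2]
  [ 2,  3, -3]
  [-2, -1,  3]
x^3 - 6*x^2 + 12*x - 8

Expanding det(x·I − A) (e.g. by cofactor expansion or by noting that A is similar to its Jordan form J, which has the same characteristic polynomial as A) gives
  χ_A(x) = x^3 - 6*x^2 + 12*x - 8
which factors as (x - 2)^3. The eigenvalues (with algebraic multiplicities) are λ = 2 with multiplicity 3.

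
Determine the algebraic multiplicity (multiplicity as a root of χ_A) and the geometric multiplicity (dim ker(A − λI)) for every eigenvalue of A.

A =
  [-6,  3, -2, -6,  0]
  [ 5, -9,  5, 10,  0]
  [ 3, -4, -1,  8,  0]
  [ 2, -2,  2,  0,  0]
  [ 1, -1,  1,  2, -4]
λ = -4: alg = 5, geom = 3

Step 1 — factor the characteristic polynomial to read off the algebraic multiplicities:
  χ_A(x) = (x + 4)^5

Step 2 — compute geometric multiplicities via the rank-nullity identity g(λ) = n − rank(A − λI):
  rank(A − (-4)·I) = 2, so dim ker(A − (-4)·I) = n − 2 = 3

Summary:
  λ = -4: algebraic multiplicity = 5, geometric multiplicity = 3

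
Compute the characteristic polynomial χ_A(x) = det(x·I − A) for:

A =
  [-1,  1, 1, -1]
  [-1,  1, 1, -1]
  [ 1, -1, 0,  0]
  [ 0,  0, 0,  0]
x^4

Expanding det(x·I − A) (e.g. by cofactor expansion or by noting that A is similar to its Jordan form J, which has the same characteristic polynomial as A) gives
  χ_A(x) = x^4
which factors as x^4. The eigenvalues (with algebraic multiplicities) are λ = 0 with multiplicity 4.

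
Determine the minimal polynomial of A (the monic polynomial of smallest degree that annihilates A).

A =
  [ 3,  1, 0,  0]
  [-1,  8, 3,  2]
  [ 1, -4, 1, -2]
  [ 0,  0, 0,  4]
x^3 - 12*x^2 + 48*x - 64

The characteristic polynomial is χ_A(x) = (x - 4)^4, so the eigenvalues are known. The minimal polynomial is
  m_A(x) = Π_λ (x − λ)^{k_λ}
where k_λ is the size of the *largest* Jordan block for λ (equivalently, the smallest k with (A − λI)^k v = 0 for every generalised eigenvector v of λ).

  λ = 4: largest Jordan block has size 3, contributing (x − 4)^3

So m_A(x) = (x - 4)^3 = x^3 - 12*x^2 + 48*x - 64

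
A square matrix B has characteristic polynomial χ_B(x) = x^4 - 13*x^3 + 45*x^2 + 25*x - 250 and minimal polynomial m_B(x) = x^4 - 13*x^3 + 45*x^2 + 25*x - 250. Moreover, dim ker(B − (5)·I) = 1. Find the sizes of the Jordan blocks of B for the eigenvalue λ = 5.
Block sizes for λ = 5: [3]

Step 1 — from the characteristic polynomial, algebraic multiplicity of λ = 5 is 3. From dim ker(B − (5)·I) = 1, there are exactly 1 Jordan blocks for λ = 5.
Step 2 — from the minimal polynomial, the factor (x − 5)^3 tells us the largest block for λ = 5 has size 3.
Step 3 — with total size 3, 1 blocks, and largest block 3, the block sizes (in nonincreasing order) are [3].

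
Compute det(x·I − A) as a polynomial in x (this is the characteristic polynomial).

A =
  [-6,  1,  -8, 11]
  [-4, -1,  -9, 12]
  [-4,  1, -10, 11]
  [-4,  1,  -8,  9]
x^4 + 8*x^3 + 24*x^2 + 32*x + 16

Expanding det(x·I − A) (e.g. by cofactor expansion or by noting that A is similar to its Jordan form J, which has the same characteristic polynomial as A) gives
  χ_A(x) = x^4 + 8*x^3 + 24*x^2 + 32*x + 16
which factors as (x + 2)^4. The eigenvalues (with algebraic multiplicities) are λ = -2 with multiplicity 4.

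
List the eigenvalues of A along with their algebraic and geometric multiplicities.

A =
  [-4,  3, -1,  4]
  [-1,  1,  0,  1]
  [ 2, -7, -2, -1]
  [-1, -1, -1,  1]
λ = -1: alg = 4, geom = 2

Step 1 — factor the characteristic polynomial to read off the algebraic multiplicities:
  χ_A(x) = (x + 1)^4

Step 2 — compute geometric multiplicities via the rank-nullity identity g(λ) = n − rank(A − λI):
  rank(A − (-1)·I) = 2, so dim ker(A − (-1)·I) = n − 2 = 2

Summary:
  λ = -1: algebraic multiplicity = 4, geometric multiplicity = 2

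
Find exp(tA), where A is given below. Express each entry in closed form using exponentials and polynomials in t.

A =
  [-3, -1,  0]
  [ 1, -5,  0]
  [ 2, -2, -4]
e^{tA} =
  [t*exp(-4*t) + exp(-4*t), -t*exp(-4*t), 0]
  [t*exp(-4*t), -t*exp(-4*t) + exp(-4*t), 0]
  [2*t*exp(-4*t), -2*t*exp(-4*t), exp(-4*t)]

Strategy: write A = P · J · P⁻¹ where J is a Jordan canonical form, so e^{tA} = P · e^{tJ} · P⁻¹, and e^{tJ} can be computed block-by-block.

A has Jordan form
J =
  [-4,  1,  0]
  [ 0, -4,  0]
  [ 0,  0, -4]
(up to reordering of blocks).

Per-block formulas:
  For a 1×1 block at λ = -4: exp(t · [-4]) = [e^(-4t)].
  For a 2×2 Jordan block J_2(-4): exp(t · J_2(-4)) = e^(-4t)·(I + t·N), where N is the 2×2 nilpotent shift.

After assembling e^{tJ} and conjugating by P, we get:

e^{tA} =
  [t*exp(-4*t) + exp(-4*t), -t*exp(-4*t), 0]
  [t*exp(-4*t), -t*exp(-4*t) + exp(-4*t), 0]
  [2*t*exp(-4*t), -2*t*exp(-4*t), exp(-4*t)]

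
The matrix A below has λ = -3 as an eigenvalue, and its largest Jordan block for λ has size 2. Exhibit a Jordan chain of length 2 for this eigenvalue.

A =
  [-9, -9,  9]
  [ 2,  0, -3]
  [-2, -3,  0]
A Jordan chain for λ = -3 of length 2:
v_1 = (-6, 2, -2)ᵀ
v_2 = (1, 0, 0)ᵀ

Let N = A − (-3)·I. We want v_2 with N^2 v_2 = 0 but N^1 v_2 ≠ 0; then v_{j-1} := N · v_j for j = 2, …, 2.

Pick v_2 = (1, 0, 0)ᵀ.
Then v_1 = N · v_2 = (-6, 2, -2)ᵀ.

Sanity check: (A − (-3)·I) v_1 = (0, 0, 0)ᵀ = 0. ✓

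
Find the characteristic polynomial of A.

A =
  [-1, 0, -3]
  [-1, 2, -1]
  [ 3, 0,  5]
x^3 - 6*x^2 + 12*x - 8

Expanding det(x·I − A) (e.g. by cofactor expansion or by noting that A is similar to its Jordan form J, which has the same characteristic polynomial as A) gives
  χ_A(x) = x^3 - 6*x^2 + 12*x - 8
which factors as (x - 2)^3. The eigenvalues (with algebraic multiplicities) are λ = 2 with multiplicity 3.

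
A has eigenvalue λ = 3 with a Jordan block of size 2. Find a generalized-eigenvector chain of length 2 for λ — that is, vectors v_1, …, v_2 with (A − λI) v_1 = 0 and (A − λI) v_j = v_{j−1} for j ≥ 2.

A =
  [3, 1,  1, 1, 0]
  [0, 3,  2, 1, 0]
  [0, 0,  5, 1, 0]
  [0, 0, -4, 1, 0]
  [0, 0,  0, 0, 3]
A Jordan chain for λ = 3 of length 2:
v_1 = (1, 0, 0, 0, 0)ᵀ
v_2 = (0, 1, 0, 0, 0)ᵀ

Let N = A − (3)·I. We want v_2 with N^2 v_2 = 0 but N^1 v_2 ≠ 0; then v_{j-1} := N · v_j for j = 2, …, 2.

Pick v_2 = (0, 1, 0, 0, 0)ᵀ.
Then v_1 = N · v_2 = (1, 0, 0, 0, 0)ᵀ.

Sanity check: (A − (3)·I) v_1 = (0, 0, 0, 0, 0)ᵀ = 0. ✓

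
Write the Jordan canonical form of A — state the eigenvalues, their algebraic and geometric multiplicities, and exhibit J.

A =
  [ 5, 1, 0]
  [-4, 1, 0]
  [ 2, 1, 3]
J_2(3) ⊕ J_1(3)

The characteristic polynomial is
  det(x·I − A) = x^3 - 9*x^2 + 27*x - 27 = (x - 3)^3

Eigenvalues and multiplicities (the geometric multiplicity of λ is n − rank(A − λI), which equals the number of Jordan blocks for λ):
  λ = 3: algebraic multiplicity = 3, geometric multiplicity = 2

Determining the block sizes for each eigenvalue:
  λ = 3: 2 blocks summing to 3 forces exactly one block of size 2 and the rest size 1 → block sizes [2, 1]

Assembling the blocks gives a Jordan form
J =
  [3, 1, 0]
  [0, 3, 0]
  [0, 0, 3]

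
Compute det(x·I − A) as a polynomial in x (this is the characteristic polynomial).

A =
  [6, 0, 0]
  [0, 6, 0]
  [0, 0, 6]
x^3 - 18*x^2 + 108*x - 216

Expanding det(x·I − A) (e.g. by cofactor expansion or by noting that A is similar to its Jordan form J, which has the same characteristic polynomial as A) gives
  χ_A(x) = x^3 - 18*x^2 + 108*x - 216
which factors as (x - 6)^3. The eigenvalues (with algebraic multiplicities) are λ = 6 with multiplicity 3.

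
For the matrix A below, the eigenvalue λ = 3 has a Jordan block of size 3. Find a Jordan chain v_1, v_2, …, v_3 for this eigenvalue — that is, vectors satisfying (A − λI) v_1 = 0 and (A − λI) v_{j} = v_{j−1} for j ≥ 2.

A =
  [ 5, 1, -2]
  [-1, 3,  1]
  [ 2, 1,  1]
A Jordan chain for λ = 3 of length 3:
v_1 = (-1, 0, -1)ᵀ
v_2 = (2, -1, 2)ᵀ
v_3 = (1, 0, 0)ᵀ

Let N = A − (3)·I. We want v_3 with N^3 v_3 = 0 but N^2 v_3 ≠ 0; then v_{j-1} := N · v_j for j = 3, …, 2.

Pick v_3 = (1, 0, 0)ᵀ.
Then v_2 = N · v_3 = (2, -1, 2)ᵀ.
Then v_1 = N · v_2 = (-1, 0, -1)ᵀ.

Sanity check: (A − (3)·I) v_1 = (0, 0, 0)ᵀ = 0. ✓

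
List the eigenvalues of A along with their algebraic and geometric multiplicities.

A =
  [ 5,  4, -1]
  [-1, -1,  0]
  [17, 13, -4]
λ = 0: alg = 3, geom = 1

Step 1 — factor the characteristic polynomial to read off the algebraic multiplicities:
  χ_A(x) = x^3

Step 2 — compute geometric multiplicities via the rank-nullity identity g(λ) = n − rank(A − λI):
  rank(A − (0)·I) = 2, so dim ker(A − (0)·I) = n − 2 = 1

Summary:
  λ = 0: algebraic multiplicity = 3, geometric multiplicity = 1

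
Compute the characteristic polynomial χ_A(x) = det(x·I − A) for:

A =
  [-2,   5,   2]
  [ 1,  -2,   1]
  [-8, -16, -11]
x^3 + 15*x^2 + 75*x + 125

Expanding det(x·I − A) (e.g. by cofactor expansion or by noting that A is similar to its Jordan form J, which has the same characteristic polynomial as A) gives
  χ_A(x) = x^3 + 15*x^2 + 75*x + 125
which factors as (x + 5)^3. The eigenvalues (with algebraic multiplicities) are λ = -5 with multiplicity 3.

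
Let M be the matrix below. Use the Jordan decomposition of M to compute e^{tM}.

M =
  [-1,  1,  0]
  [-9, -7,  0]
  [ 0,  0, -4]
e^{tM} =
  [3*t*exp(-4*t) + exp(-4*t), t*exp(-4*t), 0]
  [-9*t*exp(-4*t), -3*t*exp(-4*t) + exp(-4*t), 0]
  [0, 0, exp(-4*t)]

Strategy: write M = P · J · P⁻¹ where J is a Jordan canonical form, so e^{tM} = P · e^{tJ} · P⁻¹, and e^{tJ} can be computed block-by-block.

M has Jordan form
J =
  [-4,  1,  0]
  [ 0, -4,  0]
  [ 0,  0, -4]
(up to reordering of blocks).

Per-block formulas:
  For a 1×1 block at λ = -4: exp(t · [-4]) = [e^(-4t)].
  For a 2×2 Jordan block J_2(-4): exp(t · J_2(-4)) = e^(-4t)·(I + t·N), where N is the 2×2 nilpotent shift.

After assembling e^{tJ} and conjugating by P, we get:

e^{tM} =
  [3*t*exp(-4*t) + exp(-4*t), t*exp(-4*t), 0]
  [-9*t*exp(-4*t), -3*t*exp(-4*t) + exp(-4*t), 0]
  [0, 0, exp(-4*t)]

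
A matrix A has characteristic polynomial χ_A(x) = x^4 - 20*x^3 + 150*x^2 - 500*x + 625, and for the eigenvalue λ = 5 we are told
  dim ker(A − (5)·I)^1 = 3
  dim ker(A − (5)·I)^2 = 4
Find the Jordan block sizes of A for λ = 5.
Block sizes for λ = 5: [2, 1, 1]

From the dimensions of kernels of powers, the number of Jordan blocks of size at least j is d_j − d_{j−1} where d_j = dim ker(N^j) (with d_0 = 0). Computing the differences gives [3, 1].
The number of blocks of size exactly k is (#blocks of size ≥ k) − (#blocks of size ≥ k + 1), so the partition is: 2 block(s) of size 1, 1 block(s) of size 2.
In nonincreasing order the block sizes are [2, 1, 1].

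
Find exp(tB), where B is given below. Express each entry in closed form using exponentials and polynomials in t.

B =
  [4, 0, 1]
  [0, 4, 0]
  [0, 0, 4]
e^{tB} =
  [exp(4*t), 0, t*exp(4*t)]
  [0, exp(4*t), 0]
  [0, 0, exp(4*t)]

Strategy: write B = P · J · P⁻¹ where J is a Jordan canonical form, so e^{tB} = P · e^{tJ} · P⁻¹, and e^{tJ} can be computed block-by-block.

B has Jordan form
J =
  [4, 1, 0]
  [0, 4, 0]
  [0, 0, 4]
(up to reordering of blocks).

Per-block formulas:
  For a 1×1 block at λ = 4: exp(t · [4]) = [e^(4t)].
  For a 2×2 Jordan block J_2(4): exp(t · J_2(4)) = e^(4t)·(I + t·N), where N is the 2×2 nilpotent shift.

After assembling e^{tJ} and conjugating by P, we get:

e^{tB} =
  [exp(4*t), 0, t*exp(4*t)]
  [0, exp(4*t), 0]
  [0, 0, exp(4*t)]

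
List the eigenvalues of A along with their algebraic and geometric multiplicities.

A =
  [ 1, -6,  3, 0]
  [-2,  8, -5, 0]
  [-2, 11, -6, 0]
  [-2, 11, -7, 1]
λ = 1: alg = 4, geom = 2

Step 1 — factor the characteristic polynomial to read off the algebraic multiplicities:
  χ_A(x) = (x - 1)^4

Step 2 — compute geometric multiplicities via the rank-nullity identity g(λ) = n − rank(A − λI):
  rank(A − (1)·I) = 2, so dim ker(A − (1)·I) = n − 2 = 2

Summary:
  λ = 1: algebraic multiplicity = 4, geometric multiplicity = 2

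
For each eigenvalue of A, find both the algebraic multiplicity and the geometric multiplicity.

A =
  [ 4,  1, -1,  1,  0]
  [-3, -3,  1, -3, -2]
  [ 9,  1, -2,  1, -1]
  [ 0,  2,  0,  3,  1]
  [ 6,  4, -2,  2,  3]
λ = 1: alg = 5, geom = 2

Step 1 — factor the characteristic polynomial to read off the algebraic multiplicities:
  χ_A(x) = (x - 1)^5

Step 2 — compute geometric multiplicities via the rank-nullity identity g(λ) = n − rank(A − λI):
  rank(A − (1)·I) = 3, so dim ker(A − (1)·I) = n − 3 = 2

Summary:
  λ = 1: algebraic multiplicity = 5, geometric multiplicity = 2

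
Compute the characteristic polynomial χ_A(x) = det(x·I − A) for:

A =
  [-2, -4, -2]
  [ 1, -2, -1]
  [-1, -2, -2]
x^3 + 6*x^2 + 12*x + 8

Expanding det(x·I − A) (e.g. by cofactor expansion or by noting that A is similar to its Jordan form J, which has the same characteristic polynomial as A) gives
  χ_A(x) = x^3 + 6*x^2 + 12*x + 8
which factors as (x + 2)^3. The eigenvalues (with algebraic multiplicities) are λ = -2 with multiplicity 3.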